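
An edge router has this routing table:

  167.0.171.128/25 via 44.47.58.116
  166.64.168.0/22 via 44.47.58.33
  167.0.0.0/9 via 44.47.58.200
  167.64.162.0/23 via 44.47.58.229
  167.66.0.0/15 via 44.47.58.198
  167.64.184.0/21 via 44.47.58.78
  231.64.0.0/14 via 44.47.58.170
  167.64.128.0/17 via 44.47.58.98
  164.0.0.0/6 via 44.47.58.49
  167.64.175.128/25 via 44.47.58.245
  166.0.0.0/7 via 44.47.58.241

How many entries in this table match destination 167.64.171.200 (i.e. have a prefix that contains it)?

4

Prefixes containing 167.64.171.200:
  164.0.0.0/6 (164.0.0.0 - 167.255.255.255)
  166.0.0.0/7 (166.0.0.0 - 167.255.255.255)
  167.0.0.0/9 (167.0.0.0 - 167.127.255.255)
  167.64.128.0/17 (167.64.128.0 - 167.64.255.255)
Total matching entries: 4.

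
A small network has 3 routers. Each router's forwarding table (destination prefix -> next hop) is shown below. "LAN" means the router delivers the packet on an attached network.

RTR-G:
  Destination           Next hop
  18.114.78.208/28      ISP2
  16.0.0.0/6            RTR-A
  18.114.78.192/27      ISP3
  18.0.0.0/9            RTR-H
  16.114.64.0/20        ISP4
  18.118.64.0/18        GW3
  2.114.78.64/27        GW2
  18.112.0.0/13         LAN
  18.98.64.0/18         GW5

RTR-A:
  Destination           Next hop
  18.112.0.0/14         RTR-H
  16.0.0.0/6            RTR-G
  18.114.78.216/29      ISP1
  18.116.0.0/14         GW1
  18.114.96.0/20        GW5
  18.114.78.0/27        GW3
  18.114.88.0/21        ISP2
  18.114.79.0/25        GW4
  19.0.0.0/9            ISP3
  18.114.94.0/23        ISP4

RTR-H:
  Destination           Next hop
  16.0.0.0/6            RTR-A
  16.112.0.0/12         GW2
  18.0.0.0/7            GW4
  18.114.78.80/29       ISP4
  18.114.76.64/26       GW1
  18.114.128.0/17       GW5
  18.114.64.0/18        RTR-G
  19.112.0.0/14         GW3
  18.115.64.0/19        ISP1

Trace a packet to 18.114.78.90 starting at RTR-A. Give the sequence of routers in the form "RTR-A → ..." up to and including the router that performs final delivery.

At RTR-A: longest match for 18.114.78.90 is 18.112.0.0/14 -> RTR-H
At RTR-H: longest match for 18.114.78.90 is 18.114.64.0/18 -> RTR-G
At RTR-G: longest match for 18.114.78.90 is 18.112.0.0/13 -> LAN

RTR-A → RTR-H → RTR-G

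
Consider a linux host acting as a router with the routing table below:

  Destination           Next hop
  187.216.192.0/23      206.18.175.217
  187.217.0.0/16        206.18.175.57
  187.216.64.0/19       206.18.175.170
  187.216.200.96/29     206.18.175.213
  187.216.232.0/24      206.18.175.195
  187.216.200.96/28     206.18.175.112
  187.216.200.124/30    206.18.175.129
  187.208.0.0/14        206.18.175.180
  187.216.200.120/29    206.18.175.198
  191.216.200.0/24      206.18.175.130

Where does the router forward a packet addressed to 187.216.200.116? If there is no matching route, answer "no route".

No entry's prefix contains 187.216.200.116; there is no default route.

no route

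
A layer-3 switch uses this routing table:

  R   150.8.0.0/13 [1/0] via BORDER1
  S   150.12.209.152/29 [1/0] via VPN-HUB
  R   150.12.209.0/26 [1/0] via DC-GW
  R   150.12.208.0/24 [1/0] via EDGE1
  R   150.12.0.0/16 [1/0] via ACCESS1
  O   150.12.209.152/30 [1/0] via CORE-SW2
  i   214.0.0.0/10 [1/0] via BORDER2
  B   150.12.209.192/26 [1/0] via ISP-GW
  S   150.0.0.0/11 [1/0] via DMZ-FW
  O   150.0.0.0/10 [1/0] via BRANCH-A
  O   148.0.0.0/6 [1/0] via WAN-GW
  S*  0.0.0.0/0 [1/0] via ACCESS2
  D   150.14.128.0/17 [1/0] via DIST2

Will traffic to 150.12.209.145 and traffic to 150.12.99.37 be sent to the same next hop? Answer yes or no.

yes

150.12.209.145: longest match 150.12.0.0/16 -> ACCESS1
150.12.99.37: longest match 150.12.0.0/16 -> ACCESS1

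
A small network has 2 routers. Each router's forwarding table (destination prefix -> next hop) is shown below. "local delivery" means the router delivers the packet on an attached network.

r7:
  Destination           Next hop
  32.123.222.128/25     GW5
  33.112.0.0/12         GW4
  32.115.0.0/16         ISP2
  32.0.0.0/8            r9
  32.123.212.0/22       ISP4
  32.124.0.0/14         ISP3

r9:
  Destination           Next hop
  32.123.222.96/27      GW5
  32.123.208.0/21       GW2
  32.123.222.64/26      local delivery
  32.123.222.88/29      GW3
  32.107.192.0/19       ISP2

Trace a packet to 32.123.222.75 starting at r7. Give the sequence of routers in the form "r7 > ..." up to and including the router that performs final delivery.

At r7: longest match for 32.123.222.75 is 32.0.0.0/8 -> r9
At r9: longest match for 32.123.222.75 is 32.123.222.64/26 -> local delivery

r7 > r9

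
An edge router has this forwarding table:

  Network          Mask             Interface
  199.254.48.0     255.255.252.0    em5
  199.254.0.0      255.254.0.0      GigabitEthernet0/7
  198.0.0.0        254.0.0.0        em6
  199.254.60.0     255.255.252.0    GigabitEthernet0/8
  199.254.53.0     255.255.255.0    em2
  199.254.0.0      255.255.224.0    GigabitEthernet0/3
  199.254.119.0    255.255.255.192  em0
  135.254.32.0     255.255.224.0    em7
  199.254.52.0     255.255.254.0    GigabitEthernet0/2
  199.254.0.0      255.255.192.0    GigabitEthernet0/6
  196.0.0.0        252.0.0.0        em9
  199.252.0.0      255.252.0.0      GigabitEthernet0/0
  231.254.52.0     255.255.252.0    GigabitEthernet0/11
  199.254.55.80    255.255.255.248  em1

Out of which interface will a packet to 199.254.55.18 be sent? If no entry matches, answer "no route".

Routes whose prefix contains 199.254.55.18:
  196.0.0.0/6 (196.0.0.0 - 199.255.255.255) -> em9
  198.0.0.0/7 (198.0.0.0 - 199.255.255.255) -> em6
  199.252.0.0/14 (199.252.0.0 - 199.255.255.255) -> GigabitEthernet0/0
  199.254.0.0/15 (199.254.0.0 - 199.255.255.255) -> GigabitEthernet0/7
  199.254.0.0/18 (199.254.0.0 - 199.254.63.255) -> GigabitEthernet0/6
More-specific entries that do NOT match:
  199.254.55.80/29 (199.254.55.80 - 199.254.55.87) does not contain 199.254.55.18
  199.254.119.0/26 (199.254.119.0 - 199.254.119.63) does not contain 199.254.55.18
  199.254.53.0/24 (199.254.53.0 - 199.254.53.255) does not contain 199.254.55.18
  199.254.52.0/23 (199.254.52.0 - 199.254.53.255) does not contain 199.254.55.18
  199.254.48.0/22 (199.254.48.0 - 199.254.51.255) does not contain 199.254.55.18
  199.254.60.0/22 (199.254.60.0 - 199.254.63.255) does not contain 199.254.55.18
  231.254.52.0/22 (231.254.52.0 - 231.254.55.255) does not contain 199.254.55.18
  199.254.0.0/19 (199.254.0.0 - 199.254.31.255) does not contain 199.254.55.18
  135.254.32.0/19 (135.254.32.0 - 135.254.63.255) does not contain 199.254.55.18
Longest matching prefix is /18 -> interface GigabitEthernet0/6.

GigabitEthernet0/6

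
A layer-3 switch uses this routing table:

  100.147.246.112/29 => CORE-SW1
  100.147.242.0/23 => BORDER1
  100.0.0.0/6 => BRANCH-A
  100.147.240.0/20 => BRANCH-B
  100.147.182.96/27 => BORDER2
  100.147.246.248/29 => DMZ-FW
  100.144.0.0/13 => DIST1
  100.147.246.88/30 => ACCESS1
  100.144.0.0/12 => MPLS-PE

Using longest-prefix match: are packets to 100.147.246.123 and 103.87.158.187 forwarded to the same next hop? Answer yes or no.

no

100.147.246.123: longest match 100.147.240.0/20 -> BRANCH-B
103.87.158.187: longest match 100.0.0.0/6 -> BRANCH-A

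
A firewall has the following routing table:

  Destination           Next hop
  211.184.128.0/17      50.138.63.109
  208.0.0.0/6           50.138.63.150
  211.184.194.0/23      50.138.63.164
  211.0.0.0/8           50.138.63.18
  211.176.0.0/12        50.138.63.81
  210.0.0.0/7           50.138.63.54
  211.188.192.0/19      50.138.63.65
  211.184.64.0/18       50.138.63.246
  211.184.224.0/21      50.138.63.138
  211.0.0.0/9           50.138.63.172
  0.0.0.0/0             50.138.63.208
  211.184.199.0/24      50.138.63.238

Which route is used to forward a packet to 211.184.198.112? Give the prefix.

211.184.128.0/17

Entries matching 211.184.198.112:
  0.0.0.0/0 (default, matches everything)
  208.0.0.0/6 (208.0.0.0 - 211.255.255.255)
  210.0.0.0/7 (210.0.0.0 - 211.255.255.255)
  211.0.0.0/8 (211.0.0.0 - 211.255.255.255)
  211.176.0.0/12 (211.176.0.0 - 211.191.255.255)
  211.184.128.0/17 (211.184.128.0 - 211.184.255.255)
Most specific is 211.184.128.0/17.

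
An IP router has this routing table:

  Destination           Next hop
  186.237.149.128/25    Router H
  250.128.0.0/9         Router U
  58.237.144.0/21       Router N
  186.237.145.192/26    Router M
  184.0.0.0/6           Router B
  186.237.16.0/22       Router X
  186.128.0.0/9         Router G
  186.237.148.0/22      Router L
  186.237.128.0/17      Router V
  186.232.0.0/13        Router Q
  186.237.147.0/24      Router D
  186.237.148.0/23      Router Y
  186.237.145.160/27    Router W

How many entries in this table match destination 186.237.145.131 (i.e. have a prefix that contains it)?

Prefixes containing 186.237.145.131:
  184.0.0.0/6 (184.0.0.0 - 187.255.255.255)
  186.128.0.0/9 (186.128.0.0 - 186.255.255.255)
  186.232.0.0/13 (186.232.0.0 - 186.239.255.255)
  186.237.128.0/17 (186.237.128.0 - 186.237.255.255)
Total matching entries: 4.

4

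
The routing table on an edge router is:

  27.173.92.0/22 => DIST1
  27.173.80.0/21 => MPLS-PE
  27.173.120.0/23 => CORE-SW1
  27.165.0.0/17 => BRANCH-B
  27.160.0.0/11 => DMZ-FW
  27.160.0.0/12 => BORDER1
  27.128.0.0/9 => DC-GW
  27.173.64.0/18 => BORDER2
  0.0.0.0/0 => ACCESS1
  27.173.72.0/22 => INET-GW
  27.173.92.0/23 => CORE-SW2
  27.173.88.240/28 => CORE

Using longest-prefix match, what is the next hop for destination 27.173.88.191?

Routes whose prefix contains 27.173.88.191:
  0.0.0.0/0 (default, matches everything) -> ACCESS1
  27.128.0.0/9 (27.128.0.0 - 27.255.255.255) -> DC-GW
  27.160.0.0/11 (27.160.0.0 - 27.191.255.255) -> DMZ-FW
  27.160.0.0/12 (27.160.0.0 - 27.175.255.255) -> BORDER1
  27.173.64.0/18 (27.173.64.0 - 27.173.127.255) -> BORDER2
More-specific entries that do NOT match:
  27.173.88.240/28 (27.173.88.240 - 27.173.88.255) does not contain 27.173.88.191
  27.173.120.0/23 (27.173.120.0 - 27.173.121.255) does not contain 27.173.88.191
  27.173.92.0/23 (27.173.92.0 - 27.173.93.255) does not contain 27.173.88.191
  27.173.92.0/22 (27.173.92.0 - 27.173.95.255) does not contain 27.173.88.191
  27.173.72.0/22 (27.173.72.0 - 27.173.75.255) does not contain 27.173.88.191
  27.173.80.0/21 (27.173.80.0 - 27.173.87.255) does not contain 27.173.88.191
Longest matching prefix is /18 -> next hop BORDER2.

BORDER2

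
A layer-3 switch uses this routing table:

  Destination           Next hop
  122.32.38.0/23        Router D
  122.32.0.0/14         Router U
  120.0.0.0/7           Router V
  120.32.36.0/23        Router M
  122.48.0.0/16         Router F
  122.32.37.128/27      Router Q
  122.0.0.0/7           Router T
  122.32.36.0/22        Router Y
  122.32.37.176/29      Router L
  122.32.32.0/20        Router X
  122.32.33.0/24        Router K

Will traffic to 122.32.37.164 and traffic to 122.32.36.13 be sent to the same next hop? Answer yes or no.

122.32.37.164: longest match 122.32.36.0/22 -> Router Y
122.32.36.13: longest match 122.32.36.0/22 -> Router Y

yes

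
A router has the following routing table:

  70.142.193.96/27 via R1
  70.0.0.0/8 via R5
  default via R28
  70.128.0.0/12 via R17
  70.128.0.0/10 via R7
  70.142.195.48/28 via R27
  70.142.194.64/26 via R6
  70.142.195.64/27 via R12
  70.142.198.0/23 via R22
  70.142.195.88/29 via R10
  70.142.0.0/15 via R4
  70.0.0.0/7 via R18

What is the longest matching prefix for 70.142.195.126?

70.142.0.0/15

Entries matching 70.142.195.126:
  0.0.0.0/0 (default, matches everything)
  70.0.0.0/7 (70.0.0.0 - 71.255.255.255)
  70.0.0.0/8 (70.0.0.0 - 70.255.255.255)
  70.128.0.0/10 (70.128.0.0 - 70.191.255.255)
  70.128.0.0/12 (70.128.0.0 - 70.143.255.255)
  70.142.0.0/15 (70.142.0.0 - 70.143.255.255)
Most specific is 70.142.0.0/15.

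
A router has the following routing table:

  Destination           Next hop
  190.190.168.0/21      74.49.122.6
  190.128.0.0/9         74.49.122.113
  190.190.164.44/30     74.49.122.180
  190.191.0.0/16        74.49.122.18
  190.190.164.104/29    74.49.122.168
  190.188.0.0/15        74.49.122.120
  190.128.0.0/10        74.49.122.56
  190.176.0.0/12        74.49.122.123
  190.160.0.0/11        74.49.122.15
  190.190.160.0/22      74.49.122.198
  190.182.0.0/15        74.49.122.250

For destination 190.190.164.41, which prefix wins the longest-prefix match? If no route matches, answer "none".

190.176.0.0/12

Entries matching 190.190.164.41:
  190.128.0.0/9 (190.128.0.0 - 190.255.255.255)
  190.128.0.0/10 (190.128.0.0 - 190.191.255.255)
  190.160.0.0/11 (190.160.0.0 - 190.191.255.255)
  190.176.0.0/12 (190.176.0.0 - 190.191.255.255)
Most specific is 190.176.0.0/12.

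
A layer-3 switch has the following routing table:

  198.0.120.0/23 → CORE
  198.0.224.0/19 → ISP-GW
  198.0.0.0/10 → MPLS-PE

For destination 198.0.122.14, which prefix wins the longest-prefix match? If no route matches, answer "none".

Entries matching 198.0.122.14:
  198.0.0.0/10 (198.0.0.0 - 198.63.255.255)
Most specific is 198.0.0.0/10.

198.0.0.0/10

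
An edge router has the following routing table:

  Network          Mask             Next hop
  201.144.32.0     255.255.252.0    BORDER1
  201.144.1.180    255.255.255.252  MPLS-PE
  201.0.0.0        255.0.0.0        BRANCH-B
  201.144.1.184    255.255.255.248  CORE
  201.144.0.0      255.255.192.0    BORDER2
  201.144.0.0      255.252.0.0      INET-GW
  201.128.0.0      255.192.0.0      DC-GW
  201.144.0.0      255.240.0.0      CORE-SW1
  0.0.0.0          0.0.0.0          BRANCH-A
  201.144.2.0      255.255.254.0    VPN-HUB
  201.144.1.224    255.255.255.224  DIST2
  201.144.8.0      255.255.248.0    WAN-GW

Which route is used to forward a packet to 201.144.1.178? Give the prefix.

201.144.0.0/18

Entries matching 201.144.1.178:
  0.0.0.0/0 (default, matches everything)
  201.0.0.0/8 (201.0.0.0 - 201.255.255.255)
  201.128.0.0/10 (201.128.0.0 - 201.191.255.255)
  201.144.0.0/12 (201.144.0.0 - 201.159.255.255)
  201.144.0.0/14 (201.144.0.0 - 201.147.255.255)
  201.144.0.0/18 (201.144.0.0 - 201.144.63.255)
Most specific is 201.144.0.0/18.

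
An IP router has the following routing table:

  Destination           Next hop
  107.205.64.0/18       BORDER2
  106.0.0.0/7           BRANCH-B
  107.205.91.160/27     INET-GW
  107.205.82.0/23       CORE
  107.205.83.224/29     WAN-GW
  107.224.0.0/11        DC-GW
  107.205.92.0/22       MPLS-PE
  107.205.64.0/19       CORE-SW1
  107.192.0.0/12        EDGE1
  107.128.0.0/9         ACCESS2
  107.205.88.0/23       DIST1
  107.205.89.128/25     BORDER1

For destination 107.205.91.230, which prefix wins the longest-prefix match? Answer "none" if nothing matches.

107.205.64.0/19

Entries matching 107.205.91.230:
  106.0.0.0/7 (106.0.0.0 - 107.255.255.255)
  107.128.0.0/9 (107.128.0.0 - 107.255.255.255)
  107.192.0.0/12 (107.192.0.0 - 107.207.255.255)
  107.205.64.0/18 (107.205.64.0 - 107.205.127.255)
  107.205.64.0/19 (107.205.64.0 - 107.205.95.255)
Most specific is 107.205.64.0/19.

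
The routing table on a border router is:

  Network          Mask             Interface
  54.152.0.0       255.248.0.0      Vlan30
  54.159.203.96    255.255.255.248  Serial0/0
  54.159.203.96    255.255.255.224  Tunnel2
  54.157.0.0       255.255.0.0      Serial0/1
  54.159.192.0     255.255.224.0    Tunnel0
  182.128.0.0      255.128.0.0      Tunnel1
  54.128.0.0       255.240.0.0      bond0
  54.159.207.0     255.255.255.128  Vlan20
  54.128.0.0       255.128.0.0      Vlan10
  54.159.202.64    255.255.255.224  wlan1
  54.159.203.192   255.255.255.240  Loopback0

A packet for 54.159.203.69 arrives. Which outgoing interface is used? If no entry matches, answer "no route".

Routes whose prefix contains 54.159.203.69:
  54.128.0.0/9 (54.128.0.0 - 54.255.255.255) -> Vlan10
  54.152.0.0/13 (54.152.0.0 - 54.159.255.255) -> Vlan30
  54.159.192.0/19 (54.159.192.0 - 54.159.223.255) -> Tunnel0
More-specific entries that do NOT match:
  54.159.203.96/29 (54.159.203.96 - 54.159.203.103) does not contain 54.159.203.69
  54.159.203.192/28 (54.159.203.192 - 54.159.203.207) does not contain 54.159.203.69
  54.159.203.96/27 (54.159.203.96 - 54.159.203.127) does not contain 54.159.203.69
  54.159.202.64/27 (54.159.202.64 - 54.159.202.95) does not contain 54.159.203.69
  54.159.207.0/25 (54.159.207.0 - 54.159.207.127) does not contain 54.159.203.69
Longest matching prefix is /19 -> interface Tunnel0.

Tunnel0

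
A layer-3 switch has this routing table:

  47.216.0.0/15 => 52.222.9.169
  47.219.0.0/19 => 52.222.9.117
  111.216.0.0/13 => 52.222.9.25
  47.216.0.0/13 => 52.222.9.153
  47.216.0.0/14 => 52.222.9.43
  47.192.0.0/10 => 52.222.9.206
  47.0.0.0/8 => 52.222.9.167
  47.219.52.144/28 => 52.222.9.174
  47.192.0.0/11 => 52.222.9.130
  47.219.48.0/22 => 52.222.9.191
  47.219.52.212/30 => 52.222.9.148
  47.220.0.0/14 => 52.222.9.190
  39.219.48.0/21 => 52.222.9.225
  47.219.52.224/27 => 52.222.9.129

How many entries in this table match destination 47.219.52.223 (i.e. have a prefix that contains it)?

Prefixes containing 47.219.52.223:
  47.0.0.0/8 (47.0.0.0 - 47.255.255.255)
  47.192.0.0/10 (47.192.0.0 - 47.255.255.255)
  47.192.0.0/11 (47.192.0.0 - 47.223.255.255)
  47.216.0.0/13 (47.216.0.0 - 47.223.255.255)
  47.216.0.0/14 (47.216.0.0 - 47.219.255.255)
Total matching entries: 5.

5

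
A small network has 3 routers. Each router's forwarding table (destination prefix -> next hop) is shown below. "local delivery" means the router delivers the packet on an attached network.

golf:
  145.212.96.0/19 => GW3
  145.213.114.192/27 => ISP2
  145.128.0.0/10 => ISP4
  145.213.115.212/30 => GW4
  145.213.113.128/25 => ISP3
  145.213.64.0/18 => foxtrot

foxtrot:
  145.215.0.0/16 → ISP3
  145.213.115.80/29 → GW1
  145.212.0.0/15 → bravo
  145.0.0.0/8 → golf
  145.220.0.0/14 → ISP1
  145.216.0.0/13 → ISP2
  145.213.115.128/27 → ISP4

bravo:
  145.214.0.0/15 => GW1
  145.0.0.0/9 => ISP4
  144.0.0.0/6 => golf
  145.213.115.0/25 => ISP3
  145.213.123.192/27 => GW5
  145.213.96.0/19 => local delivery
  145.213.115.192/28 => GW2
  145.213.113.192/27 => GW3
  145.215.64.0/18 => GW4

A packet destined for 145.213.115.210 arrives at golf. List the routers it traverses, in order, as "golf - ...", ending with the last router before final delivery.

At golf: longest match for 145.213.115.210 is 145.213.64.0/18 -> foxtrot
At foxtrot: longest match for 145.213.115.210 is 145.212.0.0/15 -> bravo
At bravo: longest match for 145.213.115.210 is 145.213.96.0/19 -> local delivery

golf - foxtrot - bravo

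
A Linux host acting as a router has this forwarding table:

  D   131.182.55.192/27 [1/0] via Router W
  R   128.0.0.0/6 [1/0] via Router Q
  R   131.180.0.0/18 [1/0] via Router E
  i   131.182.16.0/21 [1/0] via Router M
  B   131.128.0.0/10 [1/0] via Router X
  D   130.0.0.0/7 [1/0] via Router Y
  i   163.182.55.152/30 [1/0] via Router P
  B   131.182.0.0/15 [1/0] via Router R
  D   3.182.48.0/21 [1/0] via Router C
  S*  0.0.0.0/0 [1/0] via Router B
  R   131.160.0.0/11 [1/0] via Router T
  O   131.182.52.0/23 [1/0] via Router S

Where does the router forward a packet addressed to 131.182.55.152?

Routes whose prefix contains 131.182.55.152:
  0.0.0.0/0 (default, matches everything) -> Router B
  128.0.0.0/6 (128.0.0.0 - 131.255.255.255) -> Router Q
  130.0.0.0/7 (130.0.0.0 - 131.255.255.255) -> Router Y
  131.128.0.0/10 (131.128.0.0 - 131.191.255.255) -> Router X
  131.160.0.0/11 (131.160.0.0 - 131.191.255.255) -> Router T
  131.182.0.0/15 (131.182.0.0 - 131.183.255.255) -> Router R
More-specific entries that do NOT match:
  163.182.55.152/30 (163.182.55.152 - 163.182.55.155) does not contain 131.182.55.152
  131.182.55.192/27 (131.182.55.192 - 131.182.55.223) does not contain 131.182.55.152
  131.182.52.0/23 (131.182.52.0 - 131.182.53.255) does not contain 131.182.55.152
  131.182.16.0/21 (131.182.16.0 - 131.182.23.255) does not contain 131.182.55.152
  3.182.48.0/21 (3.182.48.0 - 3.182.55.255) does not contain 131.182.55.152
  131.180.0.0/18 (131.180.0.0 - 131.180.63.255) does not contain 131.182.55.152
Longest matching prefix is /15 -> next hop Router R.

Router R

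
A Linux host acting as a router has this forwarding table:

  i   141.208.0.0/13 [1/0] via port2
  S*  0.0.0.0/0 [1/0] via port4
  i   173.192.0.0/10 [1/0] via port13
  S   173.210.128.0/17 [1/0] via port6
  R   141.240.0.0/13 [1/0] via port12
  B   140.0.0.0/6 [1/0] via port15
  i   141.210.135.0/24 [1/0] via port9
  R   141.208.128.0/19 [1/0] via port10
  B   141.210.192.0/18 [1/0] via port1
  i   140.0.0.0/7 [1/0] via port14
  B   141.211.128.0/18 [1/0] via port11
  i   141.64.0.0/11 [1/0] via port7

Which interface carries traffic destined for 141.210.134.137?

Routes whose prefix contains 141.210.134.137:
  0.0.0.0/0 (default, matches everything) -> port4
  140.0.0.0/6 (140.0.0.0 - 143.255.255.255) -> port15
  140.0.0.0/7 (140.0.0.0 - 141.255.255.255) -> port14
  141.208.0.0/13 (141.208.0.0 - 141.215.255.255) -> port2
More-specific entries that do NOT match:
  141.210.135.0/24 (141.210.135.0 - 141.210.135.255) does not contain 141.210.134.137
  141.208.128.0/19 (141.208.128.0 - 141.208.159.255) does not contain 141.210.134.137
  141.210.192.0/18 (141.210.192.0 - 141.210.255.255) does not contain 141.210.134.137
  141.211.128.0/18 (141.211.128.0 - 141.211.191.255) does not contain 141.210.134.137
  173.210.128.0/17 (173.210.128.0 - 173.210.255.255) does not contain 141.210.134.137
Longest matching prefix is /13 -> interface port2.

port2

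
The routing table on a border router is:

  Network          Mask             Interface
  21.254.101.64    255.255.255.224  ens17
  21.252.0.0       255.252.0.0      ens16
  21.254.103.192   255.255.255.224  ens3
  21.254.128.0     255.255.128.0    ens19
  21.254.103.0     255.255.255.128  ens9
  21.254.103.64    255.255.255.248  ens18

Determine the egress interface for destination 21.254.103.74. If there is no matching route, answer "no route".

ens9

Routes whose prefix contains 21.254.103.74:
  21.252.0.0/14 (21.252.0.0 - 21.255.255.255) -> ens16
  21.254.103.0/25 (21.254.103.0 - 21.254.103.127) -> ens9
More-specific entries that do NOT match:
  21.254.103.64/29 (21.254.103.64 - 21.254.103.71) does not contain 21.254.103.74
  21.254.101.64/27 (21.254.101.64 - 21.254.101.95) does not contain 21.254.103.74
  21.254.103.192/27 (21.254.103.192 - 21.254.103.223) does not contain 21.254.103.74
Longest matching prefix is /25 -> interface ens9.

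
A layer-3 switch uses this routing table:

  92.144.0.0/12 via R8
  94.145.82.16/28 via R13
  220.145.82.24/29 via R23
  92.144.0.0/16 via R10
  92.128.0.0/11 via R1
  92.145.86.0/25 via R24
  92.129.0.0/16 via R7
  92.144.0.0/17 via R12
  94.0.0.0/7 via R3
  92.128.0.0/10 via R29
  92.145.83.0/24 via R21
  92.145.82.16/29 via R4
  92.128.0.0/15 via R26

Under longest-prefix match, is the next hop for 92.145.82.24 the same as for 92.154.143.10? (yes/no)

92.145.82.24: longest match 92.144.0.0/12 -> R8
92.154.143.10: longest match 92.144.0.0/12 -> R8

yes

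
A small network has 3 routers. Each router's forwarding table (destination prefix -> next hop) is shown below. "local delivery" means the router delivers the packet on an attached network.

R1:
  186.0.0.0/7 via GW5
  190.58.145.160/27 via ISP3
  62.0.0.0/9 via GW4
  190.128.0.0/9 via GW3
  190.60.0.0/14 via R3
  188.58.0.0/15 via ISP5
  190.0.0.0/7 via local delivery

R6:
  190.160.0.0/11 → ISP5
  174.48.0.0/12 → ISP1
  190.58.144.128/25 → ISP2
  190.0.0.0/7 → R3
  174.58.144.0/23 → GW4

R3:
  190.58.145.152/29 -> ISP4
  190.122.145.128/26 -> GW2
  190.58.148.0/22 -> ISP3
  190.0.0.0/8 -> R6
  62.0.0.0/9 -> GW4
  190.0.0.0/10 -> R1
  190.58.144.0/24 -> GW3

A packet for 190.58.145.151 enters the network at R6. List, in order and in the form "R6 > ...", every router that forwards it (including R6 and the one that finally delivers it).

At R6: longest match for 190.58.145.151 is 190.0.0.0/7 -> R3
At R3: longest match for 190.58.145.151 is 190.0.0.0/10 -> R1
At R1: longest match for 190.58.145.151 is 190.0.0.0/7 -> local delivery

R6 > R3 > R1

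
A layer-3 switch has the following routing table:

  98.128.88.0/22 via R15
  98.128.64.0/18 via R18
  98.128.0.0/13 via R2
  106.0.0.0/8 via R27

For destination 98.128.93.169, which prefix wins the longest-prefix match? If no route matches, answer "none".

98.128.64.0/18

Entries matching 98.128.93.169:
  98.128.0.0/13 (98.128.0.0 - 98.135.255.255)
  98.128.64.0/18 (98.128.64.0 - 98.128.127.255)
Most specific is 98.128.64.0/18.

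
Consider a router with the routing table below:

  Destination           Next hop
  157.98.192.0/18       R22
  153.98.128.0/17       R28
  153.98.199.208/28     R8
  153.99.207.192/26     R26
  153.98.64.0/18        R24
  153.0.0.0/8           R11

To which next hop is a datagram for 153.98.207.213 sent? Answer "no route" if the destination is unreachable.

Routes whose prefix contains 153.98.207.213:
  153.0.0.0/8 (153.0.0.0 - 153.255.255.255) -> R11
  153.98.128.0/17 (153.98.128.0 - 153.98.255.255) -> R28
More-specific entries that do NOT match:
  153.98.199.208/28 (153.98.199.208 - 153.98.199.223) does not contain 153.98.207.213
  153.99.207.192/26 (153.99.207.192 - 153.99.207.255) does not contain 153.98.207.213
  157.98.192.0/18 (157.98.192.0 - 157.98.255.255) does not contain 153.98.207.213
  153.98.64.0/18 (153.98.64.0 - 153.98.127.255) does not contain 153.98.207.213
Longest matching prefix is /17 -> next hop R28.

R28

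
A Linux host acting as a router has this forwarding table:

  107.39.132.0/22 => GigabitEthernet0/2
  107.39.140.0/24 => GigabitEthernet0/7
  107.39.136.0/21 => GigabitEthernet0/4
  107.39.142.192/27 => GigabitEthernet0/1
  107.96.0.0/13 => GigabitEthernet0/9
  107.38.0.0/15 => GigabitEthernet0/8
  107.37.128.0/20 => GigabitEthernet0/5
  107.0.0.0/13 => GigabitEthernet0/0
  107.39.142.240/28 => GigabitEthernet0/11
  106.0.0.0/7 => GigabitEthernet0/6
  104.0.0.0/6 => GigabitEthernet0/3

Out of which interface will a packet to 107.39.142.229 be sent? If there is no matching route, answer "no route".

Routes whose prefix contains 107.39.142.229:
  104.0.0.0/6 (104.0.0.0 - 107.255.255.255) -> GigabitEthernet0/3
  106.0.0.0/7 (106.0.0.0 - 107.255.255.255) -> GigabitEthernet0/6
  107.38.0.0/15 (107.38.0.0 - 107.39.255.255) -> GigabitEthernet0/8
  107.39.136.0/21 (107.39.136.0 - 107.39.143.255) -> GigabitEthernet0/4
More-specific entries that do NOT match:
  107.39.142.240/28 (107.39.142.240 - 107.39.142.255) does not contain 107.39.142.229
  107.39.142.192/27 (107.39.142.192 - 107.39.142.223) does not contain 107.39.142.229
  107.39.140.0/24 (107.39.140.0 - 107.39.140.255) does not contain 107.39.142.229
  107.39.132.0/22 (107.39.132.0 - 107.39.135.255) does not contain 107.39.142.229
Longest matching prefix is /21 -> interface GigabitEthernet0/4.

GigabitEthernet0/4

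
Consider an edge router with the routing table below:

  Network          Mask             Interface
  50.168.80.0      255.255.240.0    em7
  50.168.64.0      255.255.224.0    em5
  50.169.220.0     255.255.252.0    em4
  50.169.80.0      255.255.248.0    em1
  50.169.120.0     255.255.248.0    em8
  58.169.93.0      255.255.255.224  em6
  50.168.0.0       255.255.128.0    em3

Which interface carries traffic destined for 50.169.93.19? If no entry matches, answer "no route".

No entry's prefix contains 50.169.93.19; there is no default route.

no route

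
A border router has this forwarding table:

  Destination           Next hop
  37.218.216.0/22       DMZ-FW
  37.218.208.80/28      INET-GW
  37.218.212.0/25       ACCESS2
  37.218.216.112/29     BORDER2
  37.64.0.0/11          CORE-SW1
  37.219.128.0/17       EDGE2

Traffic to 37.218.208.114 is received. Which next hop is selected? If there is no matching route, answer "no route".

No entry's prefix contains 37.218.208.114; there is no default route.

no route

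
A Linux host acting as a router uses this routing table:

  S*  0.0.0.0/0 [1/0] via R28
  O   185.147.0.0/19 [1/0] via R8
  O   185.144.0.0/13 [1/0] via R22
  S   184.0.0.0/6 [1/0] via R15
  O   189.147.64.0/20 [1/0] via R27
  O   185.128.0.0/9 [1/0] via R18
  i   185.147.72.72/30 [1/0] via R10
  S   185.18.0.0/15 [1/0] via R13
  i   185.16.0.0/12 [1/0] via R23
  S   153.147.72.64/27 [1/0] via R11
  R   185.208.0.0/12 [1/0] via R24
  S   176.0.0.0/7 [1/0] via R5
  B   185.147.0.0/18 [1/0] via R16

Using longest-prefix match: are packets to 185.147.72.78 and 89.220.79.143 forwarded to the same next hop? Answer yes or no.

185.147.72.78: longest match 185.144.0.0/13 -> R22
89.220.79.143: longest match 0.0.0.0/0 -> R28

no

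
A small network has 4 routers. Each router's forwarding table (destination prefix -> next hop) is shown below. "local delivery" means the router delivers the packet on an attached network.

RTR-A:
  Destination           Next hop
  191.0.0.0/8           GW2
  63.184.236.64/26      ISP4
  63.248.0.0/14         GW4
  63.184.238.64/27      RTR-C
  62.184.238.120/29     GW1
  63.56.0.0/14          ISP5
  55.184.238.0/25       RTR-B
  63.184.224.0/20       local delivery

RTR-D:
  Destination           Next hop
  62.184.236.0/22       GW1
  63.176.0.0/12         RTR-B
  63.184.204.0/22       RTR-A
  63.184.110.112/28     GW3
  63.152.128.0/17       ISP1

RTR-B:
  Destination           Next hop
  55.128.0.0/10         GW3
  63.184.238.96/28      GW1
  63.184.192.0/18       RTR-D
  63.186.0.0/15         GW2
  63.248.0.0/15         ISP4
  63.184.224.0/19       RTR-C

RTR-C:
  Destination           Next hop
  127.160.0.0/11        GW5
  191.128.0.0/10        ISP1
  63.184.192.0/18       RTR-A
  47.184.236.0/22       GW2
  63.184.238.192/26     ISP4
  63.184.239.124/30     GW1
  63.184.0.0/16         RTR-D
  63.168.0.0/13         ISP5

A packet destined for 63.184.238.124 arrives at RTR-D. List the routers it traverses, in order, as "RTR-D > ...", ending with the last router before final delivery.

RTR-D > RTR-B > RTR-C > RTR-A

At RTR-D: longest match for 63.184.238.124 is 63.176.0.0/12 -> RTR-B
At RTR-B: longest match for 63.184.238.124 is 63.184.224.0/19 -> RTR-C
At RTR-C: longest match for 63.184.238.124 is 63.184.192.0/18 -> RTR-A
At RTR-A: longest match for 63.184.238.124 is 63.184.224.0/20 -> local delivery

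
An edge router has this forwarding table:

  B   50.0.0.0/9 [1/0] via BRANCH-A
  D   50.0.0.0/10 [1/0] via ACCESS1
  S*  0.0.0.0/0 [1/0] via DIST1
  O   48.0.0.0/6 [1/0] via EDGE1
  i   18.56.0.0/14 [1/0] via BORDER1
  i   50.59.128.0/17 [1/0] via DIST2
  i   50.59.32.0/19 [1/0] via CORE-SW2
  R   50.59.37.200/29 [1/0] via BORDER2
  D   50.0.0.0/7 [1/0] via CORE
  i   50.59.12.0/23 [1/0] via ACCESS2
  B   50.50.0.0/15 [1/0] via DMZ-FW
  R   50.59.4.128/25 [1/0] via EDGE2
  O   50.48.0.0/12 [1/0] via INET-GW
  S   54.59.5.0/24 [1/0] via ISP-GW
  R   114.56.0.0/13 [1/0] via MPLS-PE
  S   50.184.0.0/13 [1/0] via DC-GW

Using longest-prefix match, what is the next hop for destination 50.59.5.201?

Routes whose prefix contains 50.59.5.201:
  0.0.0.0/0 (default, matches everything) -> DIST1
  48.0.0.0/6 (48.0.0.0 - 51.255.255.255) -> EDGE1
  50.0.0.0/7 (50.0.0.0 - 51.255.255.255) -> CORE
  50.0.0.0/9 (50.0.0.0 - 50.127.255.255) -> BRANCH-A
  50.0.0.0/10 (50.0.0.0 - 50.63.255.255) -> ACCESS1
  50.48.0.0/12 (50.48.0.0 - 50.63.255.255) -> INET-GW
More-specific entries that do NOT match:
  50.59.37.200/29 (50.59.37.200 - 50.59.37.207) does not contain 50.59.5.201
  50.59.4.128/25 (50.59.4.128 - 50.59.4.255) does not contain 50.59.5.201
  54.59.5.0/24 (54.59.5.0 - 54.59.5.255) does not contain 50.59.5.201
  50.59.12.0/23 (50.59.12.0 - 50.59.13.255) does not contain 50.59.5.201
  50.59.32.0/19 (50.59.32.0 - 50.59.63.255) does not contain 50.59.5.201
  50.59.128.0/17 (50.59.128.0 - 50.59.255.255) does not contain 50.59.5.201
  50.50.0.0/15 (50.50.0.0 - 50.51.255.255) does not contain 50.59.5.201
  18.56.0.0/14 (18.56.0.0 - 18.59.255.255) does not contain 50.59.5.201
  114.56.0.0/13 (114.56.0.0 - 114.63.255.255) does not contain 50.59.5.201
  50.184.0.0/13 (50.184.0.0 - 50.191.255.255) does not contain 50.59.5.201
Longest matching prefix is /12 -> next hop INET-GW.

INET-GW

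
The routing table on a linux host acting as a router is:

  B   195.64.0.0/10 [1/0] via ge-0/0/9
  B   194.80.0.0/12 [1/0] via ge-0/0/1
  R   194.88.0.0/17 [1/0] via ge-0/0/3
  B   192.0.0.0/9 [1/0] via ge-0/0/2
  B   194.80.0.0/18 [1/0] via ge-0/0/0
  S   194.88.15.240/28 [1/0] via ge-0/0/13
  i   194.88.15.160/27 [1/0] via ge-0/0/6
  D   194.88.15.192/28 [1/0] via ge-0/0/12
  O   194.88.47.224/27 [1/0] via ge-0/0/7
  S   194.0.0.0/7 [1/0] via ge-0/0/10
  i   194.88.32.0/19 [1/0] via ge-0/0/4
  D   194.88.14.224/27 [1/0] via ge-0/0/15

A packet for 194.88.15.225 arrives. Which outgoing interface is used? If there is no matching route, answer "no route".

Routes whose prefix contains 194.88.15.225:
  194.0.0.0/7 (194.0.0.0 - 195.255.255.255) -> ge-0/0/10
  194.80.0.0/12 (194.80.0.0 - 194.95.255.255) -> ge-0/0/1
  194.88.0.0/17 (194.88.0.0 - 194.88.127.255) -> ge-0/0/3
More-specific entries that do NOT match:
  194.88.15.240/28 (194.88.15.240 - 194.88.15.255) does not contain 194.88.15.225
  194.88.15.192/28 (194.88.15.192 - 194.88.15.207) does not contain 194.88.15.225
  194.88.15.160/27 (194.88.15.160 - 194.88.15.191) does not contain 194.88.15.225
  194.88.47.224/27 (194.88.47.224 - 194.88.47.255) does not contain 194.88.15.225
  194.88.14.224/27 (194.88.14.224 - 194.88.14.255) does not contain 194.88.15.225
  194.88.32.0/19 (194.88.32.0 - 194.88.63.255) does not contain 194.88.15.225
  194.80.0.0/18 (194.80.0.0 - 194.80.63.255) does not contain 194.88.15.225
Longest matching prefix is /17 -> interface ge-0/0/3.

ge-0/0/3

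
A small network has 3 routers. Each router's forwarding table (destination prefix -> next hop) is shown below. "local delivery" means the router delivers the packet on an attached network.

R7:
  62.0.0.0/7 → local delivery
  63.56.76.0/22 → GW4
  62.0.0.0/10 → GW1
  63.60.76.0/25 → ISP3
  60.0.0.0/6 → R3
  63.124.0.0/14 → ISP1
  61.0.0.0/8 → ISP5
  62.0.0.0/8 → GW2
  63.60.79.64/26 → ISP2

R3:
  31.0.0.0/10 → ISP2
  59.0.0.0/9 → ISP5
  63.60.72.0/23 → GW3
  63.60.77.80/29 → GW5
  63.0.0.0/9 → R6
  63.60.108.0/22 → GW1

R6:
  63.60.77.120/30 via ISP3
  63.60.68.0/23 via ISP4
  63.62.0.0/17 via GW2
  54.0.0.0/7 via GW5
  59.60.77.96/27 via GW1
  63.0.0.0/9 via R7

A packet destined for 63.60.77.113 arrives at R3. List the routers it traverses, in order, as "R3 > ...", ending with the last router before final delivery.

At R3: longest match for 63.60.77.113 is 63.0.0.0/9 -> R6
At R6: longest match for 63.60.77.113 is 63.0.0.0/9 -> R7
At R7: longest match for 63.60.77.113 is 62.0.0.0/7 -> local delivery

R3 > R6 > R7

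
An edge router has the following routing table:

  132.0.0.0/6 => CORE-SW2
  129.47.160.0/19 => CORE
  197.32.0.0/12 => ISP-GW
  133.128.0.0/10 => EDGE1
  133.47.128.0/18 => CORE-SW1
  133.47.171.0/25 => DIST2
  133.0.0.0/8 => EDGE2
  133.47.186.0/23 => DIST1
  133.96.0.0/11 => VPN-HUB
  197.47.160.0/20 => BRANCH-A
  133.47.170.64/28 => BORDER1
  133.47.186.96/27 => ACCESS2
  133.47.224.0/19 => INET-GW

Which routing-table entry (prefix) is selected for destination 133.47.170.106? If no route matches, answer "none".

Entries matching 133.47.170.106:
  132.0.0.0/6 (132.0.0.0 - 135.255.255.255)
  133.0.0.0/8 (133.0.0.0 - 133.255.255.255)
  133.47.128.0/18 (133.47.128.0 - 133.47.191.255)
Most specific is 133.47.128.0/18.

133.47.128.0/18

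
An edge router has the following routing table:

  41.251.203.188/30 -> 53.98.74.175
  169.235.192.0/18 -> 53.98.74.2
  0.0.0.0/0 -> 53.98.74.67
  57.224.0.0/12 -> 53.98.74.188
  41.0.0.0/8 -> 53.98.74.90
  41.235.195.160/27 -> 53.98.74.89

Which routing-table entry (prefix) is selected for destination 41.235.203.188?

41.0.0.0/8

Entries matching 41.235.203.188:
  0.0.0.0/0 (default, matches everything)
  41.0.0.0/8 (41.0.0.0 - 41.255.255.255)
Most specific is 41.0.0.0/8.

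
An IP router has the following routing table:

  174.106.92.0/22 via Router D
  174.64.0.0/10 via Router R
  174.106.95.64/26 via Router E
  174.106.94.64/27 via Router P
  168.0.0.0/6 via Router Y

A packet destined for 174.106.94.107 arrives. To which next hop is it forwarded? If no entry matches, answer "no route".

Routes whose prefix contains 174.106.94.107:
  174.64.0.0/10 (174.64.0.0 - 174.127.255.255) -> Router R
  174.106.92.0/22 (174.106.92.0 - 174.106.95.255) -> Router D
More-specific entries that do NOT match:
  174.106.94.64/27 (174.106.94.64 - 174.106.94.95) does not contain 174.106.94.107
  174.106.95.64/26 (174.106.95.64 - 174.106.95.127) does not contain 174.106.94.107
Longest matching prefix is /22 -> next hop Router D.

Router D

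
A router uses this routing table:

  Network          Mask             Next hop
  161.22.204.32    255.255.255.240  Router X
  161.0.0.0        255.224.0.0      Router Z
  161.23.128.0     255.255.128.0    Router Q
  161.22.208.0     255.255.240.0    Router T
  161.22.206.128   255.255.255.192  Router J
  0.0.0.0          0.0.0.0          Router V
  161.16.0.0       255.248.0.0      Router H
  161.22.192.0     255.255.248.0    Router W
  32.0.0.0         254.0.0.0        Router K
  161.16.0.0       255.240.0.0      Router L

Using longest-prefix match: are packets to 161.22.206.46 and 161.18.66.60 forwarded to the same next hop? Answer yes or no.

161.22.206.46: longest match 161.16.0.0/13 -> Router H
161.18.66.60: longest match 161.16.0.0/13 -> Router H

yes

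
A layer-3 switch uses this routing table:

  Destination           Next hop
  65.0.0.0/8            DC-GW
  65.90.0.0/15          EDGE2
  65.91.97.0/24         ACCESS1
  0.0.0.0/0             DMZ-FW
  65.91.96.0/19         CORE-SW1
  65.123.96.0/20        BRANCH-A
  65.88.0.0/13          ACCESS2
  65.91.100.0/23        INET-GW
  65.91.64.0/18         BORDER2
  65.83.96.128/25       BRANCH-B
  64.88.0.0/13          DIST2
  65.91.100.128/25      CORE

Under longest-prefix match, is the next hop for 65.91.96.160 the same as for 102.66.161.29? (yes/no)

no

65.91.96.160: longest match 65.91.96.0/19 -> CORE-SW1
102.66.161.29: longest match 0.0.0.0/0 -> DMZ-FW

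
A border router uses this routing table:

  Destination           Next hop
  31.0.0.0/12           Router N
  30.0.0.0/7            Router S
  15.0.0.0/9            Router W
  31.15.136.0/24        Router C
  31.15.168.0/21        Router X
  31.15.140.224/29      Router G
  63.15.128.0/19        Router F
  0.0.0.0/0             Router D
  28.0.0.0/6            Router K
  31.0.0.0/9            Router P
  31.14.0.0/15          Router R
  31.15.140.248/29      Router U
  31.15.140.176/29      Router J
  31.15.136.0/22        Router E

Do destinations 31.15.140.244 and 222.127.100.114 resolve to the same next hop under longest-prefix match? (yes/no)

no

31.15.140.244: longest match 31.14.0.0/15 -> Router R
222.127.100.114: longest match 0.0.0.0/0 -> Router D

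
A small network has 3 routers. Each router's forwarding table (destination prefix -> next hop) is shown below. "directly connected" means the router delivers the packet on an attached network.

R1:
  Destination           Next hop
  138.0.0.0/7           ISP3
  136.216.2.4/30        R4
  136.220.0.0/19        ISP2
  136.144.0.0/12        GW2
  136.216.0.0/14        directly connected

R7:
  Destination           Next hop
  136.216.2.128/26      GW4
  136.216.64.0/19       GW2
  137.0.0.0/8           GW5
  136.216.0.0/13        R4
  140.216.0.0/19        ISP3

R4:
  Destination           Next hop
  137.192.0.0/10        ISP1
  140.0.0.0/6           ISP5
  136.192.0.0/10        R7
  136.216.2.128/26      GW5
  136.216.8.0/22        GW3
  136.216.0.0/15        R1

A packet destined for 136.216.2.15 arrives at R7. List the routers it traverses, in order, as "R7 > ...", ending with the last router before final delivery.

At R7: longest match for 136.216.2.15 is 136.216.0.0/13 -> R4
At R4: longest match for 136.216.2.15 is 136.216.0.0/15 -> R1
At R1: longest match for 136.216.2.15 is 136.216.0.0/14 -> directly connected

R7 > R4 > R1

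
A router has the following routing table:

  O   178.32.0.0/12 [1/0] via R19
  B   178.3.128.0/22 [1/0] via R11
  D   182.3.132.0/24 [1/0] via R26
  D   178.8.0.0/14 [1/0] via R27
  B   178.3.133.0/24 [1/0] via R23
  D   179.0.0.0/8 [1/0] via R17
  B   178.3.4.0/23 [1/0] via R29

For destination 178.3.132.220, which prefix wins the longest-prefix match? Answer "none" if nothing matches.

none

178.3.132.220 is outside every listed prefix and there is no default route.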